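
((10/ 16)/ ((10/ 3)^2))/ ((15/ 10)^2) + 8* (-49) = -15679/ 40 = -391.98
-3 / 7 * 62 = -186 / 7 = -26.57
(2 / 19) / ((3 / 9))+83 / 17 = 1679 / 323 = 5.20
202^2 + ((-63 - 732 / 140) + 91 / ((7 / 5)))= 40800.77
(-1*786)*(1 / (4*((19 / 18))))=-3537 / 19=-186.16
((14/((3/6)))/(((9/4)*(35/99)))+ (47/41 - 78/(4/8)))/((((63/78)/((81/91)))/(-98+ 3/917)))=119029474458/9211265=12922.16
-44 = -44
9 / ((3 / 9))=27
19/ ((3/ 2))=38/ 3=12.67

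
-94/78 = -47/39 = -1.21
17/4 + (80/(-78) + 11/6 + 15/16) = 6.00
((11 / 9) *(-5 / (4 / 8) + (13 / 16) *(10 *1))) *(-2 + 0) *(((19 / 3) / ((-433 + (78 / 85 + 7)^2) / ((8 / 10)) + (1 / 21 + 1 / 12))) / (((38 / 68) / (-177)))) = 1115987950 / 56169521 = 19.87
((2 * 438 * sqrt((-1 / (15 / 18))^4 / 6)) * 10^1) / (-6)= -1752 * sqrt(6) / 5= -858.30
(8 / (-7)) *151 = -1208 / 7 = -172.57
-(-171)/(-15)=-57/5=-11.40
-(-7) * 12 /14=6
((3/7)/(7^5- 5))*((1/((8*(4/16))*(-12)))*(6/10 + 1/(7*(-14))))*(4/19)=-289/2189972680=-0.00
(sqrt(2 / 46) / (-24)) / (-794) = sqrt(23) / 438288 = 0.00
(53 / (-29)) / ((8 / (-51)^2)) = -137853 / 232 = -594.19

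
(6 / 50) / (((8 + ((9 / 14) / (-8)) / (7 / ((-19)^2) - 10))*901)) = 403536 / 24263456975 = 0.00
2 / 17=0.12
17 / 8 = 2.12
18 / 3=6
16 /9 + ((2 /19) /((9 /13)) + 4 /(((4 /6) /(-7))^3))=-527657 /114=-4628.57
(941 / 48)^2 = 885481 / 2304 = 384.32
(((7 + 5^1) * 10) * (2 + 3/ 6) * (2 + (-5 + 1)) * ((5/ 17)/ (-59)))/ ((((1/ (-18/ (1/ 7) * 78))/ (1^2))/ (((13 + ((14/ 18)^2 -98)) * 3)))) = 7464912000/ 1003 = 7442584.25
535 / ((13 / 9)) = 4815 / 13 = 370.38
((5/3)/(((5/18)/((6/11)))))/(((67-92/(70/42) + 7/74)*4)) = 370/5379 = 0.07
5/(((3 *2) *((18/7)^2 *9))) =245/17496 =0.01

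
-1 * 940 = -940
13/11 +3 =46/11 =4.18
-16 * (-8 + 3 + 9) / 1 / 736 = -2 / 23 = -0.09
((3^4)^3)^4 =79766443076872509863361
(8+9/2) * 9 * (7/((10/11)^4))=922383/800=1152.98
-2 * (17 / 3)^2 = -578 / 9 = -64.22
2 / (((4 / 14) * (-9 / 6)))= -14 / 3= -4.67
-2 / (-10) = 1 / 5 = 0.20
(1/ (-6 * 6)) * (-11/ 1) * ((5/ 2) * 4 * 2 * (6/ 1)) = 110/ 3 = 36.67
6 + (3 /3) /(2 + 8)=61 /10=6.10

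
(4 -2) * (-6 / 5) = -12 / 5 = -2.40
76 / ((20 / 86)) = 1634 / 5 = 326.80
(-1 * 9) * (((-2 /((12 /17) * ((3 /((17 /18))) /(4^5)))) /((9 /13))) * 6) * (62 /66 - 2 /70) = 64890.50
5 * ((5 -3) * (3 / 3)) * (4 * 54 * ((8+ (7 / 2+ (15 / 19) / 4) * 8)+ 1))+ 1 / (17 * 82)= 2207092339 / 26486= 83330.53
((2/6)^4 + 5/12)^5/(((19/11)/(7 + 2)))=570777291689/7537653033984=0.08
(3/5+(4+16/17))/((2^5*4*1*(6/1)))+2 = 2.01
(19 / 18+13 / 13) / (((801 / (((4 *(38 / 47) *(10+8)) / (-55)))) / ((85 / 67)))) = -95608 / 27745839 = -0.00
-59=-59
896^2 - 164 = 802652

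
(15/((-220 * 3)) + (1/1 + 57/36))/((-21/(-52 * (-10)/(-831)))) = 43940/575883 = 0.08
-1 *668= -668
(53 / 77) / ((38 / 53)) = 2809 / 2926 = 0.96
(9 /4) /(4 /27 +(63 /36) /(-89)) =21627 /1235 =17.51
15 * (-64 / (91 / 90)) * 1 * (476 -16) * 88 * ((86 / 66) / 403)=-4557312000 / 36673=-124268.86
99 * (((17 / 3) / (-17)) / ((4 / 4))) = -33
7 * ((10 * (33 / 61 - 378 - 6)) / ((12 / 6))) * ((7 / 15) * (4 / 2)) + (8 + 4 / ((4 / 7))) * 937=93249 / 61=1528.67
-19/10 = -1.90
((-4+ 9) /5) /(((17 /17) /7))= 7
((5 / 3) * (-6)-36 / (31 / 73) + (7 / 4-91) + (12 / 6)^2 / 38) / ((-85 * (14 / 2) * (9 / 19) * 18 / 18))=25489 / 39060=0.65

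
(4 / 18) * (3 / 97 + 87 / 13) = 1884 / 1261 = 1.49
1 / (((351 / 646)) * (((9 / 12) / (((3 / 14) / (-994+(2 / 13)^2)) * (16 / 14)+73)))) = 258774501704 / 1444561209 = 179.14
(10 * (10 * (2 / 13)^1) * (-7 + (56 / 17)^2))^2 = 49550760000 / 14115049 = 3510.49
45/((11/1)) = 45/11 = 4.09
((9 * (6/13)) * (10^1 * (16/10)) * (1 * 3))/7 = 2592/91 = 28.48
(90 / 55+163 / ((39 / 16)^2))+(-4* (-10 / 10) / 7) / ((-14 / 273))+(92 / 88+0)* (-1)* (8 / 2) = 1609922 / 117117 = 13.75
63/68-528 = -35841/68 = -527.07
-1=-1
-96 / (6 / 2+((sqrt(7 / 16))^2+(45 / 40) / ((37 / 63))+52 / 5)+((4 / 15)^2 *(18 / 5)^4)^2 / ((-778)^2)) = -699859625000000000 / 114844604095529091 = -6.09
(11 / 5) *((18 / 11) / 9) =2 / 5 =0.40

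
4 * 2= 8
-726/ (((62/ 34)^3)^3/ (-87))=7490247455303514/ 26439622160671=283.30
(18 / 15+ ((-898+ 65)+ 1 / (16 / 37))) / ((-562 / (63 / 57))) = 1393539 / 854240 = 1.63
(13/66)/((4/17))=221/264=0.84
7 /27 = 0.26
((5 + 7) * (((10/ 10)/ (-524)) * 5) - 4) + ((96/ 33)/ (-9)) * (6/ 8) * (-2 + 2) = -4.11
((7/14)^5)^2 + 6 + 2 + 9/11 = 99339/11264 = 8.82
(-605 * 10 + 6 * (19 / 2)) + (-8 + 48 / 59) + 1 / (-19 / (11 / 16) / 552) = -13497199 / 2242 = -6020.16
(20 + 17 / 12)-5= 197 / 12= 16.42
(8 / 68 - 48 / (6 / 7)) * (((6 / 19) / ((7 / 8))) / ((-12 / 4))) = 800 / 119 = 6.72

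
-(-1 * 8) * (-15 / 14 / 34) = -30 / 119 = -0.25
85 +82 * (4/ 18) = 929/ 9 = 103.22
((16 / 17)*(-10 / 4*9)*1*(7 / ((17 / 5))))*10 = -126000 / 289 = -435.99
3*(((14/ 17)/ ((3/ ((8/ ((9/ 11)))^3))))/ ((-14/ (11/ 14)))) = -3748096/ 86751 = -43.21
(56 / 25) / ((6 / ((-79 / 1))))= -2212 / 75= -29.49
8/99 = 0.08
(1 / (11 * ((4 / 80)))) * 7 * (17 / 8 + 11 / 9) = 8435 / 198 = 42.60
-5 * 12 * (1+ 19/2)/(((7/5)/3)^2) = -20250/7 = -2892.86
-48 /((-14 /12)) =288 /7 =41.14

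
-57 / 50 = -1.14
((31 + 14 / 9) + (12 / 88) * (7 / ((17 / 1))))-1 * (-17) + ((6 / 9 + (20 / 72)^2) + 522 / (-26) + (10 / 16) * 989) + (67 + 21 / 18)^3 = 249996689311 / 787644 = 317398.07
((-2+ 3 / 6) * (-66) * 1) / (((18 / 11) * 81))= 121 / 162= 0.75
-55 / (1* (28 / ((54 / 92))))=-1485 / 1288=-1.15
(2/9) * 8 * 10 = 160/9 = 17.78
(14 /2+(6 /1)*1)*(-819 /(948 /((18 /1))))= -31941 /158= -202.16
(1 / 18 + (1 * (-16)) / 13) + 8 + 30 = 8617 / 234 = 36.82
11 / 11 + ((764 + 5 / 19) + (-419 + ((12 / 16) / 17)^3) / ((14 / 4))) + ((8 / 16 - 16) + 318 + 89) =21684410353 / 20909728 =1037.05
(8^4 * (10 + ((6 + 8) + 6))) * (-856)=-105185280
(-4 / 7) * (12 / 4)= -12 / 7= -1.71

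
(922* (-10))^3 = -783777448000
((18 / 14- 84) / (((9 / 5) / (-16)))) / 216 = 1930 / 567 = 3.40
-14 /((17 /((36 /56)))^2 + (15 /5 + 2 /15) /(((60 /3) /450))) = -2268 /124709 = -0.02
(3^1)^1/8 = 3/8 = 0.38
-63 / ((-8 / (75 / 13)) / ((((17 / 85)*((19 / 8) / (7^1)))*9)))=23085 / 832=27.75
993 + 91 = 1084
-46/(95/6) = -276/95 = -2.91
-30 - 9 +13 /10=-377 /10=-37.70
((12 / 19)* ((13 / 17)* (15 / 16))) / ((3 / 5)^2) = 1.26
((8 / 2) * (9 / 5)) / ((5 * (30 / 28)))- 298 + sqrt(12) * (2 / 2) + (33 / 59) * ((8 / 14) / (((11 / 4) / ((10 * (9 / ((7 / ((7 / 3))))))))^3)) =2 * sqrt(3) + 738901214 / 6246625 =121.75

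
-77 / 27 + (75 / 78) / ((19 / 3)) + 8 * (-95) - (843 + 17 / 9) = -1607.59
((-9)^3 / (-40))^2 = 531441 / 1600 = 332.15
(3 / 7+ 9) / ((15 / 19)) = 418 / 35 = 11.94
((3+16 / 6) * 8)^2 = 18496 / 9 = 2055.11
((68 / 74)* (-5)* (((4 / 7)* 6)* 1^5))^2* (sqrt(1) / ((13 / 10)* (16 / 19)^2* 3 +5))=30046752000 / 940274377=31.96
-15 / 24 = -5 / 8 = -0.62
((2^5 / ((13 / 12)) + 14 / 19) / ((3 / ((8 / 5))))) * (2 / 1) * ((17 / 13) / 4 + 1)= 687976 / 16055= 42.85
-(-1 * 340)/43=340/43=7.91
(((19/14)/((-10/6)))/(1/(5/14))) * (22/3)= -209/98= -2.13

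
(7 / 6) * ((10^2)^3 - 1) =2333331 / 2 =1166665.50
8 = 8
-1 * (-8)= 8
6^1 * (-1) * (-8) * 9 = 432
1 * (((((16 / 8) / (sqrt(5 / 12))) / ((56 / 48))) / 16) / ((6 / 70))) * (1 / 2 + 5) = 11 * sqrt(15) / 4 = 10.65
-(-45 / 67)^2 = -2025 / 4489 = -0.45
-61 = -61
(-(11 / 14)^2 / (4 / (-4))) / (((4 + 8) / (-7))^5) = -41503 / 995328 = -0.04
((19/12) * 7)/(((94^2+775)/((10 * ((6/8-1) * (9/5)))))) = -57/10984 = -0.01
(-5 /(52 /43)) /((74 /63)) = -13545 /3848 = -3.52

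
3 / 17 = 0.18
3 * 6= 18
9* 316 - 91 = 2753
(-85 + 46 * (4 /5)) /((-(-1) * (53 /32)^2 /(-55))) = 2714624 /2809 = 966.40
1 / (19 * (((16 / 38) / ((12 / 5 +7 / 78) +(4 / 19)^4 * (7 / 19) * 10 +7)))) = 9171031199 / 7725428880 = 1.19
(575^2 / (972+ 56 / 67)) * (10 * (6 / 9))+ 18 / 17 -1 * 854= 234815375 / 166209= 1412.77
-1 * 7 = -7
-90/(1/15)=-1350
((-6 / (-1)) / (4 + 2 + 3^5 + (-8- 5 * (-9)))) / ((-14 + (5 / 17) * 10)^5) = -4259571 / 33583448065024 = -0.00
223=223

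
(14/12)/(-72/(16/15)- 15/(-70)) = -0.02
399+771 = 1170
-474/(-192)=79/32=2.47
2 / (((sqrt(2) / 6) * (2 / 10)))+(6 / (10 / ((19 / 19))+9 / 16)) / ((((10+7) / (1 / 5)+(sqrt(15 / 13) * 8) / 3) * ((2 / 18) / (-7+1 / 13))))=-3965760 / 9513179+124416 * sqrt(195) / 123671327+30 * sqrt(2)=42.02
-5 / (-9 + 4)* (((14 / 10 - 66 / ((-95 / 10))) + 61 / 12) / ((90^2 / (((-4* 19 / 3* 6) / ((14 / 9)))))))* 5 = -15311 / 18900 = -0.81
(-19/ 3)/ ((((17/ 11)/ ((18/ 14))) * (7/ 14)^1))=-1254/ 119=-10.54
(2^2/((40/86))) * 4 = 34.40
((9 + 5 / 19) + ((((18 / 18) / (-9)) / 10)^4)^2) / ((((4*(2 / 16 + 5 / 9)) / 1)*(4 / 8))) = 757622289600000019 / 111323603475000000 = 6.81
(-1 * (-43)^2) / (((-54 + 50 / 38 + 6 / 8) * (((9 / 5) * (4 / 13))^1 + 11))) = 9134060 / 2964197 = 3.08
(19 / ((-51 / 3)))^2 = 361 / 289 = 1.25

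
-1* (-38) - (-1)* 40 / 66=1274 / 33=38.61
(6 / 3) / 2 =1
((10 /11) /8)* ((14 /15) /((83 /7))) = 49 /5478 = 0.01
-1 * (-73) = 73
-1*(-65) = 65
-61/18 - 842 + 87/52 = -394859/468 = -843.72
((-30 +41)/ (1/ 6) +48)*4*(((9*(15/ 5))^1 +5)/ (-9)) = -4864/ 3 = -1621.33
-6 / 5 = -1.20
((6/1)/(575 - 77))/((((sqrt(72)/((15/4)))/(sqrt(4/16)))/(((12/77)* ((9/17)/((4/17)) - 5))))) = -15* sqrt(2)/18592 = -0.00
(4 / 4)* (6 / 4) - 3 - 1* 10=-11.50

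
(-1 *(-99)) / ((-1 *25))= -99 / 25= -3.96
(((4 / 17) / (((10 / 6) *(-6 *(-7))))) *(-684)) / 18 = -0.13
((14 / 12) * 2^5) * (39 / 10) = 728 / 5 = 145.60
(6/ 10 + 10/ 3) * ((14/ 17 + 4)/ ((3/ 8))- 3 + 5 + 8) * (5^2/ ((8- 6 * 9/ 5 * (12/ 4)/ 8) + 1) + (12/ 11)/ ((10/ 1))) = 15972716/ 34425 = 463.99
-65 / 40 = -13 / 8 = -1.62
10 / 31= 0.32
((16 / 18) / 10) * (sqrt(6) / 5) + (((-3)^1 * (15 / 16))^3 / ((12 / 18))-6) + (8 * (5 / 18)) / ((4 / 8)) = -2575063 / 73728 + 4 * sqrt(6) / 225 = -34.88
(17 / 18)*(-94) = -88.78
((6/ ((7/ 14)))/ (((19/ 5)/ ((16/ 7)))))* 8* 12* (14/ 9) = 20480/ 19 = 1077.89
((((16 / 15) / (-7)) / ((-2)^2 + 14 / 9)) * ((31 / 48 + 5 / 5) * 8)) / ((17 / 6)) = -0.13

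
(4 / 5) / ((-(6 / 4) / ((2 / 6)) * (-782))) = 4 / 17595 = 0.00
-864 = -864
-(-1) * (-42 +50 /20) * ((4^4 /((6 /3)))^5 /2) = -678604832768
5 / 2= 2.50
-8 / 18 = -4 / 9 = -0.44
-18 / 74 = -9 / 37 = -0.24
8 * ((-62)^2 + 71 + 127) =32336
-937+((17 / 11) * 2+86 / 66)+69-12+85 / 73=-2106530 / 2409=-874.44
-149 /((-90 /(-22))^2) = -8.90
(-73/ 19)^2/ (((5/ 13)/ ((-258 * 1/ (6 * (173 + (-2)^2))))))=-9.32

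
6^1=6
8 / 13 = 0.62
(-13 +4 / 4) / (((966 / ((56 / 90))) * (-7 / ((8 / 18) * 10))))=64 / 13041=0.00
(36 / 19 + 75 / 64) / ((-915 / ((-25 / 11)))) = 565 / 74176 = 0.01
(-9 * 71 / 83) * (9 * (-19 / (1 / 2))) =218538 / 83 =2632.99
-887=-887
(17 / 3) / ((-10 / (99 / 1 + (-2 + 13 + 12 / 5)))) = -4777 / 75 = -63.69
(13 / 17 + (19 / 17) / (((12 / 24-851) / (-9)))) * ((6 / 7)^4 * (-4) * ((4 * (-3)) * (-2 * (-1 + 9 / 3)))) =-22993920 / 285719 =-80.48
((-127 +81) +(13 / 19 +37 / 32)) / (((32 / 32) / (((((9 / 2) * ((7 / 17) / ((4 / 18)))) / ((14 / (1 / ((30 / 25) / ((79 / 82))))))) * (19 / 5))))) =-57268917 / 713728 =-80.24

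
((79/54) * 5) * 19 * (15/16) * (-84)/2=-262675/48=-5472.40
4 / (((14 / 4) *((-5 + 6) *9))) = 8 / 63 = 0.13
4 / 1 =4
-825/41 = -20.12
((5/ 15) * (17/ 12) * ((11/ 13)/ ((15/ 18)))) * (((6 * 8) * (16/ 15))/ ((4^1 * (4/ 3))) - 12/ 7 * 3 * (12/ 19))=131648/ 43225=3.05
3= 3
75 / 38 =1.97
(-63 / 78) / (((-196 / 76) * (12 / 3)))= 57 / 728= 0.08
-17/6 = -2.83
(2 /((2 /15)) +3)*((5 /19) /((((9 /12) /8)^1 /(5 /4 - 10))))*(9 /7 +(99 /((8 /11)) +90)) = -1910250 /19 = -100539.47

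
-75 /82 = -0.91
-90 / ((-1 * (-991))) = -90 / 991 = -0.09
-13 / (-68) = 13 / 68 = 0.19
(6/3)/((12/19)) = 19/6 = 3.17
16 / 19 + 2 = 54 / 19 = 2.84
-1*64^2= -4096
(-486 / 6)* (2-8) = 486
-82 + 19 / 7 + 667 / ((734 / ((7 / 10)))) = -4041017 / 51380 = -78.65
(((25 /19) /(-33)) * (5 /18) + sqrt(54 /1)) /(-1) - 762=-8599807 /11286 - 3 * sqrt(6)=-769.34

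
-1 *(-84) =84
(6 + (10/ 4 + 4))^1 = 25/ 2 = 12.50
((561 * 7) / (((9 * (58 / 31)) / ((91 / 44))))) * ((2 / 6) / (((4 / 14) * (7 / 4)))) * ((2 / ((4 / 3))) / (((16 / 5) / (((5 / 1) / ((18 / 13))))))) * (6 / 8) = 408.22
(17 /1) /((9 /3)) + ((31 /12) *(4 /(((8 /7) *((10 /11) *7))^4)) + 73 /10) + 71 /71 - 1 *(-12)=1063745957 /40960000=25.97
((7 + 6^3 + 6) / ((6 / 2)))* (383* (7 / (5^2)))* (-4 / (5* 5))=-2455796 / 1875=-1309.76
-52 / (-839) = 52 / 839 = 0.06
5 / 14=0.36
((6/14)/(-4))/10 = -3/280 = -0.01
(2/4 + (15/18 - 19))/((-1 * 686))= 0.03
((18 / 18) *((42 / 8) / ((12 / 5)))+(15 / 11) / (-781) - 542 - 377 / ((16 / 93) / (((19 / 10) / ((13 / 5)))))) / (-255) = 8.40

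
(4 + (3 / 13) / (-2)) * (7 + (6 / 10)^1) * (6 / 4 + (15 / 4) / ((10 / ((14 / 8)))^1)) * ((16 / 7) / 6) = 44137 / 1820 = 24.25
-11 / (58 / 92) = -506 / 29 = -17.45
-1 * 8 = -8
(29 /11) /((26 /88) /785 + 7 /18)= 819540 /121007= 6.77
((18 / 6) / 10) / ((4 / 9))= 27 / 40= 0.68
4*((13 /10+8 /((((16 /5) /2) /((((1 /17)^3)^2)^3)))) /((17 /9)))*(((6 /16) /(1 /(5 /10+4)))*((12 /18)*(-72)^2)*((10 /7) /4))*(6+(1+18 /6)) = 57339.83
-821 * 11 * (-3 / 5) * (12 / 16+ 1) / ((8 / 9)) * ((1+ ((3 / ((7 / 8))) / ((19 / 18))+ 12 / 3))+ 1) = 29991951 / 304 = 98657.73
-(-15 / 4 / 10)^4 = -81 / 4096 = -0.02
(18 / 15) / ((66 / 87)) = 87 / 55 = 1.58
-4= -4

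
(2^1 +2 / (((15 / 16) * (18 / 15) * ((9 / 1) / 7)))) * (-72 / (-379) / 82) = 1096 / 139851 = 0.01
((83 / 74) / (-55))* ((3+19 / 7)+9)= -8549 / 28490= -0.30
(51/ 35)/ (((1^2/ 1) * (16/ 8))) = 51/ 70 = 0.73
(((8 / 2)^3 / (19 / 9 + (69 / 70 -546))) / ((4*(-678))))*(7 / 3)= 0.00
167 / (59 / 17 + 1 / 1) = 2839 / 76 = 37.36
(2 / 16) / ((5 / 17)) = 17 / 40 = 0.42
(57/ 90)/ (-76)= -1/ 120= -0.01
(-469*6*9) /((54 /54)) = -25326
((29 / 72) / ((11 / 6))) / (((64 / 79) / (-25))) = -57275 / 8448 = -6.78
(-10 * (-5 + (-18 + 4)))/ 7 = 190/ 7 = 27.14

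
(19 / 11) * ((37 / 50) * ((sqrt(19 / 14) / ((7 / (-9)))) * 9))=-56943 * sqrt(266) / 53900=-17.23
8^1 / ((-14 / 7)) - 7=-11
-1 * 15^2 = -225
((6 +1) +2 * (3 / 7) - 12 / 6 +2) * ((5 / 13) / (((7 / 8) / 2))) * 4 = 17600 / 637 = 27.63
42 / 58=21 / 29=0.72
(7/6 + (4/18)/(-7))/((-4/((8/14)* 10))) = -715/441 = -1.62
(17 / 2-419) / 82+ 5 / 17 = -13137 / 2788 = -4.71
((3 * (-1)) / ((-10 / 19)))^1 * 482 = 13737 / 5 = 2747.40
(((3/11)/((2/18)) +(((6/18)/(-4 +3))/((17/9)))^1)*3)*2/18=142/187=0.76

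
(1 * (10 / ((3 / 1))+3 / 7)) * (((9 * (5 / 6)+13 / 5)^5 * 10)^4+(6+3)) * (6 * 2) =963950131558893791341378892326525710258079 / 17500000000000000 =55082864660508216648078790.00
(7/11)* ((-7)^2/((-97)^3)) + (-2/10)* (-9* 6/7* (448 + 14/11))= 34794743737/50197015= 693.16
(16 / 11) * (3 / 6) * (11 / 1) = 8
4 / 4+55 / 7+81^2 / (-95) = -40037 / 665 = -60.21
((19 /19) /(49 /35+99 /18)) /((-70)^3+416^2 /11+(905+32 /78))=-286 /644043217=-0.00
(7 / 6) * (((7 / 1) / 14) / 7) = 1 / 12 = 0.08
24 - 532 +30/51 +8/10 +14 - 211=-59807/85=-703.61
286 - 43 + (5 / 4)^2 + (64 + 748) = 16905 / 16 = 1056.56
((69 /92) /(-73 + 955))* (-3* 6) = -3 /196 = -0.02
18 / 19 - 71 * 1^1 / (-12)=1565 / 228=6.86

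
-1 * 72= -72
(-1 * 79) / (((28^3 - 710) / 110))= -4345 / 10621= -0.41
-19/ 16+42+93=2141/ 16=133.81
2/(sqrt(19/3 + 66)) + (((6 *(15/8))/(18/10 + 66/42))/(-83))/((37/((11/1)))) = -17325/1449512 + 2 *sqrt(651)/217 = 0.22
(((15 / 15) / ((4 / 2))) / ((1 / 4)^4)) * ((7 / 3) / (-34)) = -448 / 51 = -8.78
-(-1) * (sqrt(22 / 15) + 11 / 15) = 11 / 15 + sqrt(330) / 15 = 1.94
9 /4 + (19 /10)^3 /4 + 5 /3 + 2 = 91577 /12000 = 7.63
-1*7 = -7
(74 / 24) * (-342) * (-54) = 56943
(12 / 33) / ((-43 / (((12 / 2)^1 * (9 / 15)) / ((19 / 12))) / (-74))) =63936 / 44935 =1.42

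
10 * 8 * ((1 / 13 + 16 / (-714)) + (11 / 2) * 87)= 177677720 / 4641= 38284.36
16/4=4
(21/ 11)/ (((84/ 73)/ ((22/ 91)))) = 73/ 182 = 0.40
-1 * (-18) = 18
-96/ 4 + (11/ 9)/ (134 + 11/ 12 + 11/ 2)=-121276/ 5055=-23.99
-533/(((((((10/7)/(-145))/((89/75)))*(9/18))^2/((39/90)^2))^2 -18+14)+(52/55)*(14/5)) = 446043782800999632456782575/1132036746845769787041732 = 394.02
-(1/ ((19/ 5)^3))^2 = -15625/ 47045881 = -0.00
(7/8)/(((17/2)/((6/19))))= 21/646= 0.03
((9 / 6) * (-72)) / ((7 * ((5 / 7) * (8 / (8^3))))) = -6912 / 5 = -1382.40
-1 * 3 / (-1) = 3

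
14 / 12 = 1.17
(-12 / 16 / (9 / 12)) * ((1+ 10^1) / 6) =-11 / 6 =-1.83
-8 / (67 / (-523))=4184 / 67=62.45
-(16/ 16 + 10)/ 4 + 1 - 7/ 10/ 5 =-189/ 100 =-1.89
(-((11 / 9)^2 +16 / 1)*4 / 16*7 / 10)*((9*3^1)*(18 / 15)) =-9919 / 100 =-99.19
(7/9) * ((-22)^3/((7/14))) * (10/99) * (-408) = 18430720/27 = 682619.26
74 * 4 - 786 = -490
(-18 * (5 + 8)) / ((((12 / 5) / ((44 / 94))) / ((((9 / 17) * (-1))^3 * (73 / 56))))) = 114150465 / 12931016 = 8.83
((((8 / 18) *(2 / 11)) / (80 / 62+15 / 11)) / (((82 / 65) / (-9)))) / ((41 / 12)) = -19344 / 304261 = -0.06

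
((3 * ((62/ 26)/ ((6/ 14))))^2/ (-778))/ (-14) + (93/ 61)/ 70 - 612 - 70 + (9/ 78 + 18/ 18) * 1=-382241193199/ 561428140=-680.84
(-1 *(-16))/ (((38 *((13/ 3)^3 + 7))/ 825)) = 89100/ 22667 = 3.93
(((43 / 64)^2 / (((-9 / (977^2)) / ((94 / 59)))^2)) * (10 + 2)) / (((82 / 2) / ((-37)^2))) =5094649724255094791089 / 986487552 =5164433868350.62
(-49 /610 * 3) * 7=-1029 /610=-1.69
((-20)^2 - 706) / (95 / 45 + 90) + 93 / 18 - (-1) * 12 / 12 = 14149 / 4974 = 2.84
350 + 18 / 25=8768 / 25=350.72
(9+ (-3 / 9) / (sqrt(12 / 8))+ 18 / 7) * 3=243 / 7- sqrt(6) / 3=33.90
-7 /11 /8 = -7 /88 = -0.08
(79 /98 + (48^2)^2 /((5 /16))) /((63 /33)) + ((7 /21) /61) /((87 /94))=485906603885911 /54609030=8897916.77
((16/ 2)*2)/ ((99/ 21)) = 112/ 33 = 3.39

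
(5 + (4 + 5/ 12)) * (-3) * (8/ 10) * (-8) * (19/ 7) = 17176/ 35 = 490.74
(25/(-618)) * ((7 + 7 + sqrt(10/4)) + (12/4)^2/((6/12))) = -400/309 - 25 * sqrt(10)/1236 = -1.36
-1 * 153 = -153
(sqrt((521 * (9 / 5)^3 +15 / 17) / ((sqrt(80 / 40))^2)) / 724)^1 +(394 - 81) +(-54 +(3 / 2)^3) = sqrt(274491690) / 307700 +2099 / 8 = 262.43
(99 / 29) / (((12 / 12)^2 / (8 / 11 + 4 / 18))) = 94 / 29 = 3.24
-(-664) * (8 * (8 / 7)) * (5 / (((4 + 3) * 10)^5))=1328 / 73530625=0.00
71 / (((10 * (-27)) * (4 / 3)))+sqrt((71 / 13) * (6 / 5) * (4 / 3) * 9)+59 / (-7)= -21737 / 2520+6 * sqrt(9230) / 65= 0.24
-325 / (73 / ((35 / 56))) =-1625 / 584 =-2.78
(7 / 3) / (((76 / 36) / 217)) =4557 / 19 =239.84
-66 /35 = -1.89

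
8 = 8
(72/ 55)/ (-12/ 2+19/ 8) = -576/ 1595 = -0.36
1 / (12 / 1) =1 / 12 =0.08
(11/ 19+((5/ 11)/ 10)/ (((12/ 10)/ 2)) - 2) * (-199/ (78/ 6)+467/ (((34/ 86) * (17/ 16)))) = -1475.04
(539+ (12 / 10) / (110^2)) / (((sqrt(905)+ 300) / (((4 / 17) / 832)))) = 48914259 / 95299575800 -16304753 * sqrt(905) / 9529957580000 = 0.00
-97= -97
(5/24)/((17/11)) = 55/408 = 0.13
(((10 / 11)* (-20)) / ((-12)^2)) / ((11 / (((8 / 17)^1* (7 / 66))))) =-0.00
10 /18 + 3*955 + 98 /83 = 2141452 /747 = 2866.74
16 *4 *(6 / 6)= 64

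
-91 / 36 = -2.53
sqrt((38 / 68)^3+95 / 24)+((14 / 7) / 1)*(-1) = -2+sqrt(3106614) / 867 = 0.03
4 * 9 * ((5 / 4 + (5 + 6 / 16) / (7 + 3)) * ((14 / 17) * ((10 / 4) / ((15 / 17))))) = 3003 / 20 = 150.15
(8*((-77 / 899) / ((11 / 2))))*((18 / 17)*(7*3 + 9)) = -60480 / 15283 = -3.96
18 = 18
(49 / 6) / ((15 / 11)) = 539 / 90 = 5.99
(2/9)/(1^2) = 2/9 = 0.22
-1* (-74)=74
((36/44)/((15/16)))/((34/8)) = 192/935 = 0.21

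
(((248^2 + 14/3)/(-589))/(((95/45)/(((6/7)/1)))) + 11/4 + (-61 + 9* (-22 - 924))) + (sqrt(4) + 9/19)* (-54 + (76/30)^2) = -8732.35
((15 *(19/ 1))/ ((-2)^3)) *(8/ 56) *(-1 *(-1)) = -285/ 56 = -5.09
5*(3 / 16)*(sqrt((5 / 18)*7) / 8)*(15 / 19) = 75*sqrt(70) / 4864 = 0.13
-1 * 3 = -3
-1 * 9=-9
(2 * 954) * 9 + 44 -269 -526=16421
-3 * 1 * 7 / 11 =-21 / 11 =-1.91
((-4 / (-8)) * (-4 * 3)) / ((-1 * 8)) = 3 / 4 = 0.75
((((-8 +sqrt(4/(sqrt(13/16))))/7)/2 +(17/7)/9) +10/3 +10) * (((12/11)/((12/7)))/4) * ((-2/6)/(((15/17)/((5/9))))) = -13957/32076 - 17 * 13^(3/4)/23166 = -0.44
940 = 940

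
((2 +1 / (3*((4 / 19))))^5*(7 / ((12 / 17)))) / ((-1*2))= -17494004717 / 5971968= -2929.35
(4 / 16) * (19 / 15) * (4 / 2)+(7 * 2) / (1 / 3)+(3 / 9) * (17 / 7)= 3041 / 70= 43.44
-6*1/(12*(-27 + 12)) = 1/30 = 0.03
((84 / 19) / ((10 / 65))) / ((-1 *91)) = -6 / 19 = -0.32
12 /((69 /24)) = 96 /23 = 4.17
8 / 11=0.73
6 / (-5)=-6 / 5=-1.20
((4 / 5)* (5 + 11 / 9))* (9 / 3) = 224 / 15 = 14.93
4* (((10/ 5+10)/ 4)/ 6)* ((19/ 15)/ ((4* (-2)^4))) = 19/ 480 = 0.04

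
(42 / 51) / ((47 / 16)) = 224 / 799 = 0.28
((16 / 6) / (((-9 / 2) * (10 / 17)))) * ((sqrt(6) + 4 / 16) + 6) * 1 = -8.76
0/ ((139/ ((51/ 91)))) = 0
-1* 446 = -446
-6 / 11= -0.55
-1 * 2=-2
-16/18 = -8/9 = -0.89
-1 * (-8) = 8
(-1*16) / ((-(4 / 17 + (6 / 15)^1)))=680 / 27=25.19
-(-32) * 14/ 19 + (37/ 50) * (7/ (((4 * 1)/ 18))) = 89089/ 1900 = 46.89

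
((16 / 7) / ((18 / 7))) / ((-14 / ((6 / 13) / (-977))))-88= -23471440 / 266721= -88.00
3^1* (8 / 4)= 6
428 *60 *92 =2362560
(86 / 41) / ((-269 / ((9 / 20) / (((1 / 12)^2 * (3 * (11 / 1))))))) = -9288 / 606595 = -0.02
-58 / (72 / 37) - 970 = -999.81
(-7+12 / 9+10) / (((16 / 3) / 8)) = 13 / 2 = 6.50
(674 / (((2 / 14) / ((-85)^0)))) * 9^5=278593182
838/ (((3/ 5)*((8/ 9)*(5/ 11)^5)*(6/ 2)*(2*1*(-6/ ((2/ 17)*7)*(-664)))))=472362583/ 169320000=2.79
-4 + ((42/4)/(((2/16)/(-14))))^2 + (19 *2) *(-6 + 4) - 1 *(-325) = 1383221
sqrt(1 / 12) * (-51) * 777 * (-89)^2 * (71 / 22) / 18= -16245898.96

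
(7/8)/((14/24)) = 1.50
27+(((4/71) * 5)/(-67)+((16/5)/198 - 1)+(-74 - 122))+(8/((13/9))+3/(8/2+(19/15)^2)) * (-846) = -15762153558344/2969295615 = -5308.38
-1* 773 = -773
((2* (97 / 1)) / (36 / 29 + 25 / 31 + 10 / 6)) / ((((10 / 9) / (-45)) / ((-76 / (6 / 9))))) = 1207848753 / 5009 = 241135.71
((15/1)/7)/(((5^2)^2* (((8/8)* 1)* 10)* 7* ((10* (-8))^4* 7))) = 3/17561600000000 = 0.00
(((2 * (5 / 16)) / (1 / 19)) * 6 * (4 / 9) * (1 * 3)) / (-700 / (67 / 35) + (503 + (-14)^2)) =6365 / 22333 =0.29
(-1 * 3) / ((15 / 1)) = -1 / 5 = -0.20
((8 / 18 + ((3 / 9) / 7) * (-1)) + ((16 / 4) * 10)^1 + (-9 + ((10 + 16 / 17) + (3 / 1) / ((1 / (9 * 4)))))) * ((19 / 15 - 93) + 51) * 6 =-196756664 / 5355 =-36742.61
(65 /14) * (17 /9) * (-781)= -863005 /126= -6849.25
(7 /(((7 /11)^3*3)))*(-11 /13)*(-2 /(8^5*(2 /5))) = 73205 /62619648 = 0.00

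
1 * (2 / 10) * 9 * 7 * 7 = 441 / 5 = 88.20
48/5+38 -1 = 46.60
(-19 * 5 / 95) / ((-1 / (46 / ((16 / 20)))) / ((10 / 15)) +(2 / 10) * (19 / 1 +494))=-0.01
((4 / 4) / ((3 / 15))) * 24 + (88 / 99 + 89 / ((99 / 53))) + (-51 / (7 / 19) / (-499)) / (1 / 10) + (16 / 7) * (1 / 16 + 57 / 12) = 63043892 / 345807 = 182.31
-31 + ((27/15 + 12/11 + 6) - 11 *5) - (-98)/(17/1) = -66707/935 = -71.34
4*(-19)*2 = -152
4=4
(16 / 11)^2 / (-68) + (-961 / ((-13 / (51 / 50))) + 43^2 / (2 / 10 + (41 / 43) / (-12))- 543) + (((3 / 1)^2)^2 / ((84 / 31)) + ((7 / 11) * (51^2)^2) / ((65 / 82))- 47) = 5445938.67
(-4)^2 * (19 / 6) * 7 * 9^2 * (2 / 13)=57456 / 13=4419.69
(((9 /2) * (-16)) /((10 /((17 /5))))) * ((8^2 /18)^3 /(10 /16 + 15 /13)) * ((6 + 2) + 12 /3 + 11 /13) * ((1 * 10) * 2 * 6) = -23815258112 /24975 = -953563.89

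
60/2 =30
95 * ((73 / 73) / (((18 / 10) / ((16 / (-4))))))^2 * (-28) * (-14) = 14896000 / 81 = 183901.23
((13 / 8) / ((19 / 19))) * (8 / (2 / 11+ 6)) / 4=143 / 272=0.53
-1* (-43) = 43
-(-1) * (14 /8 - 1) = 3 /4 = 0.75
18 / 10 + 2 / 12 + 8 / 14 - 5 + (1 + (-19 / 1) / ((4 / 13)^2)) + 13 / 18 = -1015193 / 5040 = -201.43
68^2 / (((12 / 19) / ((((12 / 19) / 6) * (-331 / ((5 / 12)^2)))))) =-36733056 / 25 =-1469322.24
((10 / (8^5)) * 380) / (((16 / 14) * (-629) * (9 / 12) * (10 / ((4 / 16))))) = -665 / 123666432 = -0.00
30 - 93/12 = 89/4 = 22.25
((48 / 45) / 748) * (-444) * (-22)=1184 / 85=13.93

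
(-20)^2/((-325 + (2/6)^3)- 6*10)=-5400/5197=-1.04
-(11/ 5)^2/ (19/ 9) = -1089/ 475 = -2.29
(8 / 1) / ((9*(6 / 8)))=32 / 27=1.19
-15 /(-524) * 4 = 15 /131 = 0.11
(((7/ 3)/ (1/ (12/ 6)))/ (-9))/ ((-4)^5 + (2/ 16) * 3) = 112/ 221103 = 0.00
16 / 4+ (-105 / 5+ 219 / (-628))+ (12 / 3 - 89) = -64275 / 628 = -102.35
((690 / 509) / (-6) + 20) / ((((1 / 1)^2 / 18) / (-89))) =-16124130 / 509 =-31678.06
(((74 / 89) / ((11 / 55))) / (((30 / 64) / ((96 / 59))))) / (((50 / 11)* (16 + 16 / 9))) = 117216 / 656375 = 0.18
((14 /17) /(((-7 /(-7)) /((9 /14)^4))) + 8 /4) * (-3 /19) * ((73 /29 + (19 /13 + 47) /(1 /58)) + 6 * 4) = -958.99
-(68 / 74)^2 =-1156 / 1369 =-0.84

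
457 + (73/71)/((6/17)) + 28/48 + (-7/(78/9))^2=5533325/11999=461.15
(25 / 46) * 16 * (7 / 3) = 1400 / 69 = 20.29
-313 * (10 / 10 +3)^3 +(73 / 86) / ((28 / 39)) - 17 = -48275145 / 2408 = -20047.82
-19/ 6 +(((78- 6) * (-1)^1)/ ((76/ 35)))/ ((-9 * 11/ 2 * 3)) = -3691/ 1254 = -2.94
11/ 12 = 0.92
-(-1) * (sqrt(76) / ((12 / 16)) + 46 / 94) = 23 / 47 + 8 * sqrt(19) / 3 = 12.11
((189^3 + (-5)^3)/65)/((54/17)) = 57384724/1755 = 32697.85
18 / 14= 9 / 7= 1.29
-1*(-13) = 13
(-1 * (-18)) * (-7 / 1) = -126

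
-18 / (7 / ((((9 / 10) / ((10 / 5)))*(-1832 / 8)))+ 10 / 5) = -18549 / 1991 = -9.32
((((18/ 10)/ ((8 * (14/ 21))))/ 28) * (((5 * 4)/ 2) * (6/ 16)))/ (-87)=-27/ 51968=-0.00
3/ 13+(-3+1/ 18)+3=67/ 234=0.29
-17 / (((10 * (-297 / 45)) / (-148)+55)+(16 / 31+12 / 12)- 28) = -38998 / 66439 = -0.59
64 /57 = 1.12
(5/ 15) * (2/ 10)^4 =1/ 1875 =0.00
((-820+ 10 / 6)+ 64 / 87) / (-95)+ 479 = 4030066 / 8265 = 487.61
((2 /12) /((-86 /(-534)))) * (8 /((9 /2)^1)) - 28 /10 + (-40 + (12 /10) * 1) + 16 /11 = -38.31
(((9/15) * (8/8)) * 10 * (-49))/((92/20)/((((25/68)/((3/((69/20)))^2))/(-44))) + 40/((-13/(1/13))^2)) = 160941235/227877932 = 0.71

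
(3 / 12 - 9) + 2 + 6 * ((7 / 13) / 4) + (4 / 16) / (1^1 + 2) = -457 / 78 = -5.86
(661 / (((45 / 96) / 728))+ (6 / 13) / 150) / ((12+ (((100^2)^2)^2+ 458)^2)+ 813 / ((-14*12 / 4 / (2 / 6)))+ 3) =14012777002 / 1365000000000125034000000002863395275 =0.00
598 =598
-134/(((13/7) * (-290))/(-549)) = -257481/1885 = -136.59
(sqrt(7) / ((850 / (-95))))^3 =-48013 * sqrt(7) / 4913000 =-0.03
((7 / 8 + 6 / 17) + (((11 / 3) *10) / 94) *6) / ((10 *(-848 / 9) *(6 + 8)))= -205281 / 758858240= -0.00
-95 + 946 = 851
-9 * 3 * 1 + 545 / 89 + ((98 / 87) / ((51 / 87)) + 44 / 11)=-67880 / 4539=-14.95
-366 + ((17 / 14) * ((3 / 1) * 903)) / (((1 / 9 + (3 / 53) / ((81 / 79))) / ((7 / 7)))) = 543549 / 28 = 19412.46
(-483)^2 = 233289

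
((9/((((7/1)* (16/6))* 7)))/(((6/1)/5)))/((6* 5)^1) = 3/1568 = 0.00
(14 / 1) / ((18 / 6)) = 14 / 3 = 4.67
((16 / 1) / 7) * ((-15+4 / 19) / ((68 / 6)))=-6744 / 2261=-2.98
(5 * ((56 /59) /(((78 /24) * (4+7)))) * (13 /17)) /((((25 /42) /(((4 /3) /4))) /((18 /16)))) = 3528 /55165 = 0.06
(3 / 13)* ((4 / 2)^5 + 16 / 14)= 696 / 91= 7.65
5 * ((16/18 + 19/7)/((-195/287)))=-9307/351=-26.52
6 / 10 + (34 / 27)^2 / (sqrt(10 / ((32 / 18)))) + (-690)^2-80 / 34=2312 *sqrt(10) / 10935 + 40468351 / 85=476098.92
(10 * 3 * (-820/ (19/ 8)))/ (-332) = 49200/ 1577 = 31.20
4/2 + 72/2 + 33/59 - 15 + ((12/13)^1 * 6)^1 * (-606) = -2556218/767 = -3332.75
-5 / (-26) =5 / 26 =0.19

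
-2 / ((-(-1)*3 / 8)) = -16 / 3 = -5.33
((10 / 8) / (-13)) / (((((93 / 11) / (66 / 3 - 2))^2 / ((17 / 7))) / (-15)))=5142500 / 262353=19.60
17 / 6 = 2.83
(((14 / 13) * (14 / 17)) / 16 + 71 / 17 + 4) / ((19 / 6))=1149 / 442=2.60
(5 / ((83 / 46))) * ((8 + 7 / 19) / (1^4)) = 36570 / 1577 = 23.19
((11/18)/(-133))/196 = -11/469224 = -0.00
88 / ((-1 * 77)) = -8 / 7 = -1.14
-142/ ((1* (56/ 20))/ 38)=-13490/ 7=-1927.14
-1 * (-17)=17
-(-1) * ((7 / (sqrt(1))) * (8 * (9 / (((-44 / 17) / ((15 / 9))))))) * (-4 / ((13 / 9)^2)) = 1156680 / 1859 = 622.21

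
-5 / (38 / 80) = -200 / 19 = -10.53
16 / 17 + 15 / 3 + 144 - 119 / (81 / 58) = 64.73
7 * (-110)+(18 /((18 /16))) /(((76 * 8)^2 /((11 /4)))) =-71160309 /92416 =-770.00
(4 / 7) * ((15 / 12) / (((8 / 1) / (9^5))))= 295245 / 56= 5272.23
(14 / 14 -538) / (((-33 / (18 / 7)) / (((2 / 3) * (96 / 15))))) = 68736 / 385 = 178.54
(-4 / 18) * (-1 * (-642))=-428 / 3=-142.67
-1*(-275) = 275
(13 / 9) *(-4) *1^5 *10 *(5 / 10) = -28.89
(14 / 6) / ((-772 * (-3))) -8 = -55577 / 6948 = -8.00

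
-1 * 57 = -57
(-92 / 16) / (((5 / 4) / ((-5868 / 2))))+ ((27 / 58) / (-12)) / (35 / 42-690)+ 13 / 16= 25896291899 / 1918640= 13497.21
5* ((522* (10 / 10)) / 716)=3.65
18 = 18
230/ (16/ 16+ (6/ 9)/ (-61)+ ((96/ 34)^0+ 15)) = 42090/ 3109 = 13.54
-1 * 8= -8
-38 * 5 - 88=-278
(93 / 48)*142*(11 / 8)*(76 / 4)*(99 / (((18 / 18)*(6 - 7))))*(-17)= 774195147 / 64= 12096799.17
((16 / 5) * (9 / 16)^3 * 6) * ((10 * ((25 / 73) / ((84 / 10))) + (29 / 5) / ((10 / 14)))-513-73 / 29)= -1732.48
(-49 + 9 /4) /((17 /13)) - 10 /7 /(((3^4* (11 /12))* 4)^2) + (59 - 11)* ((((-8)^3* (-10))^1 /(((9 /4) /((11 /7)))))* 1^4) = 171606.15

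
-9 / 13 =-0.69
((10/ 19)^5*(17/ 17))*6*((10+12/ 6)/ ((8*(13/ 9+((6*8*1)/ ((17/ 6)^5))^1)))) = 11500841700000/ 54021975467927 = 0.21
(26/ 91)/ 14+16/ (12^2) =58/ 441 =0.13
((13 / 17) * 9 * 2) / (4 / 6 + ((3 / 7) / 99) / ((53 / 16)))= 477477 / 23171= 20.61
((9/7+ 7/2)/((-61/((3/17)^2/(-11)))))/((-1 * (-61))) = 603/165606826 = 0.00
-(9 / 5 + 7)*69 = -3036 / 5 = -607.20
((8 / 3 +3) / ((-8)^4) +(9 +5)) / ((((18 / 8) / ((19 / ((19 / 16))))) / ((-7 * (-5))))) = 3484.79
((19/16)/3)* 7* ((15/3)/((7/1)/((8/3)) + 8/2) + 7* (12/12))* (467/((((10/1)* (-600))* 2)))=-8509207/10176000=-0.84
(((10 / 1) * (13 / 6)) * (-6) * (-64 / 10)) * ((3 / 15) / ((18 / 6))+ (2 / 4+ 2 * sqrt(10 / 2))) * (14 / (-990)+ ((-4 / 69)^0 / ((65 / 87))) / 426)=-643264 * sqrt(5) / 35145 - 2733872 / 527175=-46.11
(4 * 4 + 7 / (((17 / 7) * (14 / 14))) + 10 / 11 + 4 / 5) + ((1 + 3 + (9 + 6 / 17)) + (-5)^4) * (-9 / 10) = -517921 / 935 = -553.93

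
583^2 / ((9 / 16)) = 5438224 / 9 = 604247.11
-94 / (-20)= 47 / 10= 4.70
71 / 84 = 0.85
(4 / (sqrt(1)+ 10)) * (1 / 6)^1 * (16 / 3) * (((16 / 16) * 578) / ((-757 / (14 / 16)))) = -16184 / 74943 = -0.22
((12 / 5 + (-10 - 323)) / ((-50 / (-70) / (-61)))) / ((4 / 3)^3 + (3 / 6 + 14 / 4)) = 19057437 / 4300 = 4431.96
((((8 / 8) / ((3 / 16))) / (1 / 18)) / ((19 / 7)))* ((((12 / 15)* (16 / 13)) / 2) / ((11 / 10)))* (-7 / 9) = -12.31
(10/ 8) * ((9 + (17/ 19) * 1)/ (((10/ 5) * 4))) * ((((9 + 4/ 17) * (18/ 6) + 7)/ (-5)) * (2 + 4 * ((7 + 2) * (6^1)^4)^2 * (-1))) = 3772635872215/ 646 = 5839993610.24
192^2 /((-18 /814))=-1667072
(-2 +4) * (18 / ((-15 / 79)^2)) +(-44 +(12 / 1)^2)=27464 / 25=1098.56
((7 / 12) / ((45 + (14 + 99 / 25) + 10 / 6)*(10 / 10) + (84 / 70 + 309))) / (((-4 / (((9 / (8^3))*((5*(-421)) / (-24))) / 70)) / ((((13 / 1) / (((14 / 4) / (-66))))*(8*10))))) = 67728375 / 403013632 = 0.17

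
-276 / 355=-0.78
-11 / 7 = -1.57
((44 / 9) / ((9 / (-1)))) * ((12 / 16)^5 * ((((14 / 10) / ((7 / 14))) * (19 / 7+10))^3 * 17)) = -98871.90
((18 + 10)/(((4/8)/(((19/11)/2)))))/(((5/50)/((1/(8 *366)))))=665/4026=0.17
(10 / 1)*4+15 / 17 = 695 / 17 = 40.88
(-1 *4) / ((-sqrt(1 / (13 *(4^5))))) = 461.51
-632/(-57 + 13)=158/11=14.36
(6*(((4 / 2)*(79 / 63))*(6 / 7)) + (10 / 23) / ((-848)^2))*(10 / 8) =16.12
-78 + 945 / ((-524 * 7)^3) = -549901043463 / 7050013376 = -78.00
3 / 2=1.50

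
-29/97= -0.30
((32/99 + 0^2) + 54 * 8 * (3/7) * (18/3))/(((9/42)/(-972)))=-5040314.18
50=50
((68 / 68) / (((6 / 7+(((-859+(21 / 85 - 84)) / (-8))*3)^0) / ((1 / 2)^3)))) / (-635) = -7 / 66040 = -0.00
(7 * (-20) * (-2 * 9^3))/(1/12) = 2449440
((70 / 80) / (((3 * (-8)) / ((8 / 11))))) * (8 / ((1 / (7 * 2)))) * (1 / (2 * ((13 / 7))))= -343 / 429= -0.80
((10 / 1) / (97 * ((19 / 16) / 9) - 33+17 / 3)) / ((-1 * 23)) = 1440 / 48139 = 0.03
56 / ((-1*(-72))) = 7 / 9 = 0.78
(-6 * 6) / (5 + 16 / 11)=-396 / 71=-5.58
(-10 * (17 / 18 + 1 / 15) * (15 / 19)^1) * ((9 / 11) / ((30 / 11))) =-91 / 38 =-2.39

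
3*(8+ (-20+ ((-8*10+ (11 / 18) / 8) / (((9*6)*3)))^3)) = -153864383547853 / 4231664861184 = -36.36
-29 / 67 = -0.43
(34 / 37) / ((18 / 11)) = 187 / 333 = 0.56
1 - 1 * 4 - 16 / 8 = -5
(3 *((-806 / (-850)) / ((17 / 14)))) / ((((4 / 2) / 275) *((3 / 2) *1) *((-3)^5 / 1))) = -62062 / 70227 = -0.88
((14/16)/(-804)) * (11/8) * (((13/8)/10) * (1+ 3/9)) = -1001/3087360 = -0.00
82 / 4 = 41 / 2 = 20.50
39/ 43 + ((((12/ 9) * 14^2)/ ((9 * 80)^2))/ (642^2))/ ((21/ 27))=173603477101/ 191408961600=0.91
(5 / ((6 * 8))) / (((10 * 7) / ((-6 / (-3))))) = 1 / 336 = 0.00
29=29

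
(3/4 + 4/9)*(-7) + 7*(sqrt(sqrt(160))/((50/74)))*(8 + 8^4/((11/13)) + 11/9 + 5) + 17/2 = 178885.36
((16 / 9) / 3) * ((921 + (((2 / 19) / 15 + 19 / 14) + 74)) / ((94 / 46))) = 731490712 / 2531655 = 288.94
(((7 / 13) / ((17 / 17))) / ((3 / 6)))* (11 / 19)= 154 / 247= 0.62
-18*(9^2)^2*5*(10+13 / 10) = -6672537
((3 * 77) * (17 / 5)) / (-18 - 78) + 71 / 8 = 111 / 160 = 0.69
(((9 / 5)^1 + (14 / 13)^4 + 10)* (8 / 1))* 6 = 90104592 / 142805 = 630.96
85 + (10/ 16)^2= 5465/ 64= 85.39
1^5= 1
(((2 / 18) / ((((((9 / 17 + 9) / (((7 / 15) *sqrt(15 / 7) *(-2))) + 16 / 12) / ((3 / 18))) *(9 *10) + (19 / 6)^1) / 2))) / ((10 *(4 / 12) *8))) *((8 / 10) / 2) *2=-892296 *sqrt(105) / 4975172214085 - 8777797 / 24875861070425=-0.00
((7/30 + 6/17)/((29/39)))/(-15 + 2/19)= -73853/1395190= -0.05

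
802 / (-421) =-802 / 421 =-1.90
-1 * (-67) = 67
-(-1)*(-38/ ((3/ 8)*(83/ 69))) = -6992/ 83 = -84.24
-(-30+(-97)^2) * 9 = -84411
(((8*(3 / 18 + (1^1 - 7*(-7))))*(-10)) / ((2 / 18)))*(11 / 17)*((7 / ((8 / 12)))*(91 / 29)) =-379639260 / 493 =-770059.35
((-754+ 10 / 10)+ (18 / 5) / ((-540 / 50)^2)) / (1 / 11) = -1341791 / 162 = -8282.66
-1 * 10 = -10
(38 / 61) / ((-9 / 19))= -722 / 549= -1.32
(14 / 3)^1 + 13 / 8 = 151 / 24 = 6.29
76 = 76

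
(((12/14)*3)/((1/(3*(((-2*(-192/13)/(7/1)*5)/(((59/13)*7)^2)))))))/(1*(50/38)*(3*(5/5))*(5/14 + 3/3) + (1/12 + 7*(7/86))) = 695485440/25920176947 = 0.03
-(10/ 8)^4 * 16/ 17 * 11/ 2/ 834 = -6875/ 453696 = -0.02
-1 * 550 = -550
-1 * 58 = -58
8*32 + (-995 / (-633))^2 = 103566409 / 400689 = 258.47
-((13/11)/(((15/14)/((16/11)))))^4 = -71906058305536/10851918350625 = -6.63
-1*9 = -9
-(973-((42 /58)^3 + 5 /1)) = -23599291 /24389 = -967.62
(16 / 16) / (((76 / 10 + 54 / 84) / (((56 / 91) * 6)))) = 3360 / 7501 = 0.45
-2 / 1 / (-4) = 1 / 2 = 0.50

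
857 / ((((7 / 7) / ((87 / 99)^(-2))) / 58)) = 64363.66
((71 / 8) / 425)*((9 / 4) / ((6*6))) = 71 / 54400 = 0.00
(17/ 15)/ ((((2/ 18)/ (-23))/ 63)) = -14779.80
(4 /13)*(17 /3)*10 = 680 /39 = 17.44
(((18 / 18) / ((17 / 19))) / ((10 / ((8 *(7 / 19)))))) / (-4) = -7 / 85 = -0.08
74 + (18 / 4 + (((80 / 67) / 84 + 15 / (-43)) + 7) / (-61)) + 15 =689328383 / 7381122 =93.39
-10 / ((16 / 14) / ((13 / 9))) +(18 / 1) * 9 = 5377 / 36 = 149.36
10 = 10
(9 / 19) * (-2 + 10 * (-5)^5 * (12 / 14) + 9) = -1687059 / 133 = -12684.65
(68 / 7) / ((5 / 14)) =136 / 5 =27.20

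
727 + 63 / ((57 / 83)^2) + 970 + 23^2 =2359.58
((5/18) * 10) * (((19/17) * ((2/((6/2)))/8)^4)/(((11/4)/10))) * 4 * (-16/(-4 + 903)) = -4750/122554377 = -0.00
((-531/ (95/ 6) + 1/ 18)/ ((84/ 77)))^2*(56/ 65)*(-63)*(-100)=19434704727361/ 3801330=5112606.57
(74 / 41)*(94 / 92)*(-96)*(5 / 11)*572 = -43405440 / 943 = -46029.10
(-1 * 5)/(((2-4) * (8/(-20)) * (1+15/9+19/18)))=-225/134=-1.68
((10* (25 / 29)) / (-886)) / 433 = -125 / 5562751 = -0.00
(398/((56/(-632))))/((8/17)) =-267257/28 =-9544.89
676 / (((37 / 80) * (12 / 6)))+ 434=43098 / 37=1164.81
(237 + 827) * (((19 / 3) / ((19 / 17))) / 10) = 602.93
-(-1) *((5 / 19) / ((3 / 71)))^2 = 126025 / 3249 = 38.79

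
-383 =-383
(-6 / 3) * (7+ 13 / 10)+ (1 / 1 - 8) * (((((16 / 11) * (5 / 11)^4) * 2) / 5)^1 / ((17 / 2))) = -227522961 / 13689335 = -16.62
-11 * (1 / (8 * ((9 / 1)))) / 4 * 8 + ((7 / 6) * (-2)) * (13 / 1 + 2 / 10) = -5599 / 180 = -31.11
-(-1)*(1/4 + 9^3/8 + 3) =755/8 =94.38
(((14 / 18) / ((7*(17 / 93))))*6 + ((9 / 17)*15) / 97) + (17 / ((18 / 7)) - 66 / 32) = 1965551 / 237456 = 8.28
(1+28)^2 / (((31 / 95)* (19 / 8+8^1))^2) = 485761600 / 6620329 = 73.37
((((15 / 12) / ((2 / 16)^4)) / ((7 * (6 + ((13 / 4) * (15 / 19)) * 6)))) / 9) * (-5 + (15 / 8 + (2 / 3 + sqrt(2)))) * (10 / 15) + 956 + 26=389120 * sqrt(2) / 153657 + 449803762 / 460971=979.36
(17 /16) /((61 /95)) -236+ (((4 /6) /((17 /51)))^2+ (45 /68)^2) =-16212147 /70516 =-229.91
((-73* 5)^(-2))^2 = 1/ 17748900625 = 0.00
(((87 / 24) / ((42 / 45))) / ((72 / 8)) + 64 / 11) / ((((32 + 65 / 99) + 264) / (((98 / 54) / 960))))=161693 / 4059970560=0.00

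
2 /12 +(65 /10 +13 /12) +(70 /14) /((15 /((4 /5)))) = 481 /60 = 8.02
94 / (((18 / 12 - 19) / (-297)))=55836 / 35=1595.31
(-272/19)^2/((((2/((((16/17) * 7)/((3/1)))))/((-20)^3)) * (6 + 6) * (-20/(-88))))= -2144665600/3249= -660100.22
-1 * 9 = -9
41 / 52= 0.79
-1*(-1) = 1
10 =10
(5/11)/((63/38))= 190/693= 0.27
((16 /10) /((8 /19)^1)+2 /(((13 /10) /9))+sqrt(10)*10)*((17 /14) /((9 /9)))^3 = 5635211 /178360+24565*sqrt(10) /1372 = 88.21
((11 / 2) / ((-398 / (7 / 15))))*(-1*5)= 77 / 2388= 0.03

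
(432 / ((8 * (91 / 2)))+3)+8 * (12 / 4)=2565 / 91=28.19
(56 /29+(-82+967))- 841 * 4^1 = -71835 /29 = -2477.07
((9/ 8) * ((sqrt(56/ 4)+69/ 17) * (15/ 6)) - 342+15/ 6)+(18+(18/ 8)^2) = -41483/ 136+45 * sqrt(14)/ 16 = -294.50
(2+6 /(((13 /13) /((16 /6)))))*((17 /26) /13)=153 /169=0.91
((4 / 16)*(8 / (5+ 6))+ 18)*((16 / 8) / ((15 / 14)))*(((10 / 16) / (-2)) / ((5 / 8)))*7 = -3920 / 33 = -118.79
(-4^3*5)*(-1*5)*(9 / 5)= 2880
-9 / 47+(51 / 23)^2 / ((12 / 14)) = 275721 / 49726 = 5.54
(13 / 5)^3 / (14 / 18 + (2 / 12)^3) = 2808 / 125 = 22.46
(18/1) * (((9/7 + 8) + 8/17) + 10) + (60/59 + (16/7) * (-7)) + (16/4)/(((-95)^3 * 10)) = 10252344482208/30098149375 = 340.63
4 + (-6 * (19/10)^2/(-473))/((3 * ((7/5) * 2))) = 265241/66220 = 4.01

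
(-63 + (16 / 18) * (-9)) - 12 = -83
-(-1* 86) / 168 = 43 / 84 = 0.51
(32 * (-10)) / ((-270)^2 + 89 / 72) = -23040 / 5248889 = -0.00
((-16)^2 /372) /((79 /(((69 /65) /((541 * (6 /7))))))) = 5152 /258357255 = 0.00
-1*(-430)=430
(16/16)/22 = 1/22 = 0.05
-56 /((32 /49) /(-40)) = 3430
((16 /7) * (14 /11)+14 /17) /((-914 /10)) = -3490 /85459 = -0.04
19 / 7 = 2.71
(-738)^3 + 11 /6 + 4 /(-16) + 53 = -4823366609 /12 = -401947217.42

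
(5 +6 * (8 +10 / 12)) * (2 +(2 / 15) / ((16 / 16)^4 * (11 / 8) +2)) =47908 / 405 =118.29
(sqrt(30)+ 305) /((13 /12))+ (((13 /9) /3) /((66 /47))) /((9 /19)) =12* sqrt(30) /13+ 58849997 /208494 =287.32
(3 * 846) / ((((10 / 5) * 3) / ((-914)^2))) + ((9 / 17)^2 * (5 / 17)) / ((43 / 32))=74653122680532 / 211259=353372508.06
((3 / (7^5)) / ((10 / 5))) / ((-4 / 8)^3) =-0.00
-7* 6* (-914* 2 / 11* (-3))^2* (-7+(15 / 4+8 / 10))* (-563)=-8711414252856 / 605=-14399031822.90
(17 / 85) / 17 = 1 / 85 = 0.01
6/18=1/3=0.33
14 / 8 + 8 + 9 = 75 / 4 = 18.75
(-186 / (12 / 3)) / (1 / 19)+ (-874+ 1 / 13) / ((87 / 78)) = -96687 / 58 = -1667.02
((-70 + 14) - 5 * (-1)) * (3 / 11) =-13.91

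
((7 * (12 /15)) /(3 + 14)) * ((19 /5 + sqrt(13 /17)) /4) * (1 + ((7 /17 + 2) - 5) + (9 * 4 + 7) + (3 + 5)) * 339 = 398664 * sqrt(221) /4913 + 7574616 /1445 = 6448.25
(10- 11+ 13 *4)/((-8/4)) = -51/2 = -25.50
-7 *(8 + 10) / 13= -126 / 13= -9.69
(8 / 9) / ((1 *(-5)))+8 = 352 / 45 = 7.82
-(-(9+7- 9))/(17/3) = 21/17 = 1.24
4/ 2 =2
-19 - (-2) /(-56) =-533 /28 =-19.04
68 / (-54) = -34 / 27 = -1.26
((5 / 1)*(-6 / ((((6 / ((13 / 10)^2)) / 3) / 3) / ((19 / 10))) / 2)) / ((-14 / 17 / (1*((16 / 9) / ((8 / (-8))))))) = -54587 / 350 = -155.96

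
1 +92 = 93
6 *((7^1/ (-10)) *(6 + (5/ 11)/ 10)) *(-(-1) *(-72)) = 100548/ 55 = 1828.15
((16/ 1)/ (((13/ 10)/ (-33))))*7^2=-258720/ 13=-19901.54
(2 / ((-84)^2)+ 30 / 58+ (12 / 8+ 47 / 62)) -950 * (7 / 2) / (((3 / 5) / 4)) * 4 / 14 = -6330.56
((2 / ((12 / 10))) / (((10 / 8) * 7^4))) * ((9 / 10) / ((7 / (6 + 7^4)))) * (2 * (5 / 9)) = 9628 / 50421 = 0.19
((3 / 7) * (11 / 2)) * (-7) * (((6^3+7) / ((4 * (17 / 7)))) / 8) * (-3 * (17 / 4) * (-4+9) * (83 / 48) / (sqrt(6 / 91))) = 7125965 * sqrt(546) / 8192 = 20325.91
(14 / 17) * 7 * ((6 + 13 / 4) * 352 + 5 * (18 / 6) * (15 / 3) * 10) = 23093.41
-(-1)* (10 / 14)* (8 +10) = 12.86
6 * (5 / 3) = 10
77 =77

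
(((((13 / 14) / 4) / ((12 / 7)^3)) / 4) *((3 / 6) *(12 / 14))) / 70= 13 / 184320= 0.00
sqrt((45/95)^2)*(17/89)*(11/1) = 1683/1691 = 1.00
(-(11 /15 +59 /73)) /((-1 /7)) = 11816 /1095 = 10.79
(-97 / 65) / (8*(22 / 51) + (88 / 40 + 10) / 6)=-0.27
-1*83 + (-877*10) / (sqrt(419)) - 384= -467 - 8770*sqrt(419) / 419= -895.44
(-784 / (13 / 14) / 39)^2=120472576 / 257049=468.68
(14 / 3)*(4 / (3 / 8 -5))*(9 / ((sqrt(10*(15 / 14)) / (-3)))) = 1344*sqrt(21) / 185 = 33.29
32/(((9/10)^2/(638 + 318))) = 3059200/81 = 37767.90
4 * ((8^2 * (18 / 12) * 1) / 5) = 384 / 5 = 76.80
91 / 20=4.55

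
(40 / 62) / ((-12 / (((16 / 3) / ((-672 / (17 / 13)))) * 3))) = 85 / 50778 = 0.00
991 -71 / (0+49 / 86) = 42453 / 49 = 866.39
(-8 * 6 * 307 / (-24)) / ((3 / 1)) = 614 / 3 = 204.67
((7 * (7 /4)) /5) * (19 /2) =931 /40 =23.28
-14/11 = -1.27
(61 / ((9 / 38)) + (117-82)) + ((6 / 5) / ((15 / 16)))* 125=4073 / 9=452.56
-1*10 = -10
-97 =-97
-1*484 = -484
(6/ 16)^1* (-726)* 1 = -272.25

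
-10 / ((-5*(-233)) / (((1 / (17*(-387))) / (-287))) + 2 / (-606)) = -1515 / 333257814067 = -0.00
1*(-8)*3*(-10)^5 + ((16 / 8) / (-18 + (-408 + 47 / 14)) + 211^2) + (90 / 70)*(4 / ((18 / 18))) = 101249828115 / 41419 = 2444526.14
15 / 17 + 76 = 1307 / 17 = 76.88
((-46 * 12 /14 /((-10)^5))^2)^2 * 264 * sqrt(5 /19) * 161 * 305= 1049465035179 * sqrt(95) /63642578125000000000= 0.00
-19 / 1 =-19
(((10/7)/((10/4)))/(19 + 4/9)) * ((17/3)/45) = 68/18375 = 0.00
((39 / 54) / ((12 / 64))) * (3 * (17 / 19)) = 1768 / 171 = 10.34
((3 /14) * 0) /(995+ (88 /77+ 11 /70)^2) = 0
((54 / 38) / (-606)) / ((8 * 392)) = -9 / 12035968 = -0.00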